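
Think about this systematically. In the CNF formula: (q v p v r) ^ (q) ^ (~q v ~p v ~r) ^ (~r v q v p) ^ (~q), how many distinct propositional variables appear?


Identify each variable that appears in the formula.
Variables found: p, q, r
Count = 3

3


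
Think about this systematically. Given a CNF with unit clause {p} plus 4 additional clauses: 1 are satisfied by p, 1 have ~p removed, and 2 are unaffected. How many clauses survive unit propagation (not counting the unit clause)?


Satisfied (removed): 1
Shortened (remain): 1
Unchanged (remain): 2
Remaining = 1 + 2 = 3

3


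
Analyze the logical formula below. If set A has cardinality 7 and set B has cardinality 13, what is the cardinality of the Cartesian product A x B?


The Cartesian product A x B contains all ordered pairs (a, b).
|A x B| = |A| * |B| = 7 * 13 = 91

91


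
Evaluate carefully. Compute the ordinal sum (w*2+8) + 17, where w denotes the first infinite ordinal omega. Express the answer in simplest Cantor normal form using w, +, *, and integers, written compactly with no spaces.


Compute (w*2+8) + 17.
Ordinal + is associative but NOT commutative; for finite n>0, n + w = w but w + n stays w+n.
By associativity: (w*2+8) + 17 = w*2 + (8+17) = w*2+25.
Result = w*2+25

w*2+25


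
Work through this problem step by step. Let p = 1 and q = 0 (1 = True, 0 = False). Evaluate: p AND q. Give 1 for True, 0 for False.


p = 1, q = 0
Operation: p AND q
Evaluate: 1 AND 0 = 0

0


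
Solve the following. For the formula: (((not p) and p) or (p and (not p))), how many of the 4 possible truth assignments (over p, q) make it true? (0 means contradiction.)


Check all 4 assignments:
p=0, q=0: 0
p=0, q=1: 0
p=1, q=0: 0
p=1, q=1: 0
Count of True = 0

0


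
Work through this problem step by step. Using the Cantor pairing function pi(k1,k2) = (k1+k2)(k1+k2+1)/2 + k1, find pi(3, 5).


k1 + k2 = 8
(k1+k2)(k1+k2+1)/2 = 8 * 9 / 2 = 36
pi = 36 + 3 = 39

39


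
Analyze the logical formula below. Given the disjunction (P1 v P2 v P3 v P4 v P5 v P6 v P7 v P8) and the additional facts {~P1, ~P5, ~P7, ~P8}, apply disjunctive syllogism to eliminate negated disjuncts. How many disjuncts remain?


Original disjuncts (8): P1, P2, P3, P4, P5, P6, P7, P8
Negated (eliminate): ~P1, ~P5, ~P7, ~P8
Remaining disjuncts: P2, P3, P4, P6
Count = 8 - 4 = 4

4


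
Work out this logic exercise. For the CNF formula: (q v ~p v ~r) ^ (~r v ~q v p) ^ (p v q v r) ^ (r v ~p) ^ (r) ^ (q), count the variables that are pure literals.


Check each variable for pure literal status:
p: mixed (not pure)
q: mixed (not pure)
r: mixed (not pure)
Pure literal count = 0

0


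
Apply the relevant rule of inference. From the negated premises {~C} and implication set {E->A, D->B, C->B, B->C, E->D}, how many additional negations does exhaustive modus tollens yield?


Initial negated facts: {~C}
Apply modus tollens to closure:
  ~C and B->C  =>  ~B
  ~B and D->B  =>  ~D
  ~D and E->D  =>  ~E
Final negated: {~B, ~C, ~D, ~E}
New negations: {~B, ~D, ~E}
Count = 3

3


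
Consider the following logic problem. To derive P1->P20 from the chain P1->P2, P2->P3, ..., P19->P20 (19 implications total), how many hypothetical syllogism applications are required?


With 19 implications in a chain connecting 20 propositions:
P1->P2, P2->P3, ..., P19->P20
Steps needed = (number of implications) - 1 = 19 - 1 = 18

18


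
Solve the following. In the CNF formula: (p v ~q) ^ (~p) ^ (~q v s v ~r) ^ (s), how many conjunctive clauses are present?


A CNF formula is a conjunction of clauses.
Clauses are separated by ^.
Counting the conjuncts: 4 clauses.

4


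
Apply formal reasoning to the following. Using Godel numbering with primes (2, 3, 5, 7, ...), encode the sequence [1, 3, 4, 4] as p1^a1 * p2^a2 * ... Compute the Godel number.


Encode each element as an exponent of the corresponding prime:
  2^1 = 2
  3^3 = 27
  5^4 = 625
  7^4 = 2401
Product = 2 * 27 * 625 * 2401 = 81033750

81033750


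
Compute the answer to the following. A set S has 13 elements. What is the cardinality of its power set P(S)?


The power set of a set with n elements has 2^n elements.
|P(S)| = 2^13 = 8192

8192


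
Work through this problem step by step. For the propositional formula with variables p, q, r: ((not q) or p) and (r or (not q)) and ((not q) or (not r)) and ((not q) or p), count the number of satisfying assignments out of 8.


Evaluate all 8 assignments for p, q, r:
p=0, q=0, r=0: 1
p=0, q=0, r=1: 1
p=0, q=1, r=0: 0
p=0, q=1, r=1: 0
p=1, q=0, r=0: 1
p=1, q=0, r=1: 1
p=1, q=1, r=0: 0
p=1, q=1, r=1: 0
Satisfying count = 4

4


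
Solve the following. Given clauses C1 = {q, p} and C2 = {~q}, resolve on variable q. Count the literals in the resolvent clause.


Remove q from C1 and ~q from C2.
C1 remainder: {p}
C2 remainder: {}
Union (resolvent): {p}
Resolvent has 1 literal(s).

1


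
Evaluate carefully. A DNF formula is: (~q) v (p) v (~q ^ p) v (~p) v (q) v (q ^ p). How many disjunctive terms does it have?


A DNF formula is a disjunction of terms (conjunctions).
Terms are separated by v.
Counting the disjuncts: 6 terms.

6


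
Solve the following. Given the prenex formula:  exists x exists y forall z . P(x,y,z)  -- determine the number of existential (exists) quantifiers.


Quantifier prefix: exists x exists y forall z
Mark each quantifier type:
  E E U
Universal count = 1, Existential count = 2
Asked for existential (exists) quantifiers: 2

2


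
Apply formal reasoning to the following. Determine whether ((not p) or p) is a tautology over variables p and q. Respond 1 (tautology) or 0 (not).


Check all 4 assignments:
p=0, q=0: 1
p=0, q=1: 1
p=1, q=0: 1
p=1, q=1: 1
Satisfying count = 4/4.
Tautology iff count = 4: yes.

1


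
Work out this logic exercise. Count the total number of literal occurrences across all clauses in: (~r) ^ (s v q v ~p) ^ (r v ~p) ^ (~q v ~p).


Counting literals in each clause:
Clause 1: 1 literal(s)
Clause 2: 3 literal(s)
Clause 3: 2 literal(s)
Clause 4: 2 literal(s)
Total = 8

8


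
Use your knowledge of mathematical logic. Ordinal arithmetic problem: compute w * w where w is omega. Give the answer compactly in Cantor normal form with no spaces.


Compute w * w.
Ordinal * is associative and left-distributive over +, but NOT commutative; for finite n>1, n*w = w but w*n stays w*n.
w * w = w^2 by definition.
Result = w^2

w^2


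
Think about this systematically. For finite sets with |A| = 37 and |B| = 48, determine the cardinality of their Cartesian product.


The Cartesian product A x B contains all ordered pairs (a, b).
|A x B| = |A| * |B| = 37 * 48 = 1776

1776


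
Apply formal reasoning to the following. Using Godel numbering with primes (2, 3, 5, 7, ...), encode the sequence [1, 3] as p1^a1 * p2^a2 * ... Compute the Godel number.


Encode each element as an exponent of the corresponding prime:
  2^1 = 2
  3^3 = 27
Product = 2 * 27 = 54

54


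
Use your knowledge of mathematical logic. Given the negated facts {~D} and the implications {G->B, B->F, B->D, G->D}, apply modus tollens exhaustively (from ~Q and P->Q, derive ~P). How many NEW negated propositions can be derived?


Initial negated facts: {~D}
Apply modus tollens to closure:
  ~D and B->D  =>  ~B
  ~D and G->D  =>  ~G
Final negated: {~B, ~D, ~G}
New negations: {~B, ~G}
Count = 2

2


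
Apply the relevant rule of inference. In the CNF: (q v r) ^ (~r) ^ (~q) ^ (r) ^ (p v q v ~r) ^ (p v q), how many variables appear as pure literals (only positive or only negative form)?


Check each variable for pure literal status:
p: pure positive
q: mixed (not pure)
r: mixed (not pure)
Pure literal count = 1

1


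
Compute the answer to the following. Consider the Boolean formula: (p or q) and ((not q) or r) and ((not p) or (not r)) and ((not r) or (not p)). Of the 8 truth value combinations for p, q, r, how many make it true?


Evaluate all 8 assignments for p, q, r:
p=0, q=0, r=0: 0
p=0, q=0, r=1: 0
p=0, q=1, r=0: 0
p=0, q=1, r=1: 1
p=1, q=0, r=0: 1
p=1, q=0, r=1: 0
p=1, q=1, r=0: 0
p=1, q=1, r=1: 0
Satisfying count = 2

2


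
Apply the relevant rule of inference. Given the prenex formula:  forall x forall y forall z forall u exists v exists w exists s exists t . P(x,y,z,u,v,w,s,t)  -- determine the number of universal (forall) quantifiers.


Quantifier prefix: forall x forall y forall z forall u exists v exists w exists s exists t
Mark each quantifier type:
  U U U U E E E E
Universal count = 4, Existential count = 4
Asked for universal (forall) quantifiers: 4

4


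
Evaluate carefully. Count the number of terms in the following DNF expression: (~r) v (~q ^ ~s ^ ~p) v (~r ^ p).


A DNF formula is a disjunction of terms (conjunctions).
Terms are separated by v.
Counting the disjuncts: 3 terms.

3


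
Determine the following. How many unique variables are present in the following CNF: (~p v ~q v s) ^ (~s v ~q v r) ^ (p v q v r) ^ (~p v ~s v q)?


Identify each variable that appears in the formula.
Variables found: p, q, r, s
Count = 4

4


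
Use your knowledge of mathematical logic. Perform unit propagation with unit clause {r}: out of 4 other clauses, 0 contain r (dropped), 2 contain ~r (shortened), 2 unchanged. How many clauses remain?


Satisfied (removed): 0
Shortened (remain): 2
Unchanged (remain): 2
Remaining = 2 + 2 = 4

4


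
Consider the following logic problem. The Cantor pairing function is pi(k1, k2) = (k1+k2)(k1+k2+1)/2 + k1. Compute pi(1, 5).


k1 + k2 = 6
(k1+k2)(k1+k2+1)/2 = 6 * 7 / 2 = 21
pi = 21 + 1 = 22

22


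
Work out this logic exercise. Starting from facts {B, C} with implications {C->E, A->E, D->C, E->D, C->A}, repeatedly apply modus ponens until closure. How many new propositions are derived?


Initial facts: {B, C}
Apply modus ponens to closure:
  C and C->E  =>  E
  E and E->D  =>  D
  C and C->A  =>  A
Final known: {A, B, C, D, E}
New propositions: {A, D, E}
Count = 3

3


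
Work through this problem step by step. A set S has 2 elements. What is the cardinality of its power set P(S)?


The power set of a set with n elements has 2^n elements.
|P(S)| = 2^2 = 4

4


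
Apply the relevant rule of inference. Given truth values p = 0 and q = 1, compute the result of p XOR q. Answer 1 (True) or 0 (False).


p = 0, q = 1
Operation: p XOR q
Evaluate: 0 XOR 1 = 1

1


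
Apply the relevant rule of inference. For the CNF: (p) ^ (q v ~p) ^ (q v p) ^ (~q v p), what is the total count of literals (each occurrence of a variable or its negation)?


Counting literals in each clause:
Clause 1: 1 literal(s)
Clause 2: 2 literal(s)
Clause 3: 2 literal(s)
Clause 4: 2 literal(s)
Total = 7

7


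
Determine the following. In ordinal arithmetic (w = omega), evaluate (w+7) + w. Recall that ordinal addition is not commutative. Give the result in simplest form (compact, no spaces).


Compute (w+7) + w.
Ordinal + is associative but NOT commutative; for finite n>0, n + w = w but w + n stays w+n.
(w+7) + w = w + (7+w) = w + w = w*2 (the finite tail 7 is absorbed by the right w).
Result = w*2

w*2


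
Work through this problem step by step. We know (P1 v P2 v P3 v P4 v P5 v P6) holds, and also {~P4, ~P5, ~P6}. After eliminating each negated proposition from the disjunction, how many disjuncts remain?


Original disjuncts (6): P1, P2, P3, P4, P5, P6
Negated (eliminate): ~P4, ~P5, ~P6
Remaining disjuncts: P1, P2, P3
Count = 6 - 3 = 3

3


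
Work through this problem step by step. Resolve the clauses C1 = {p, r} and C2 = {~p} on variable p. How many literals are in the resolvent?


Remove p from C1 and ~p from C2.
C1 remainder: {r}
C2 remainder: {}
Union (resolvent): {r}
Resolvent has 1 literal(s).

1


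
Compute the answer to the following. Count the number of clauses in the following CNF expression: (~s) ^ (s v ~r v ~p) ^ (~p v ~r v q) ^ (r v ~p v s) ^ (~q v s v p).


A CNF formula is a conjunction of clauses.
Clauses are separated by ^.
Counting the conjuncts: 5 clauses.

5


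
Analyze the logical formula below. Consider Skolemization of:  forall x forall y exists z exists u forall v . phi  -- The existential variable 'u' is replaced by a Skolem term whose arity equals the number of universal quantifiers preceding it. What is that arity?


Quantifier prefix: forall x forall y exists z exists u forall v
'u' is existentially quantified at position 4.
Universal variables preceding it: x, y
Skolem function arity = 2

2


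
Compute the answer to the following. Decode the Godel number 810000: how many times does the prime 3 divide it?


Factorize 810000 by dividing by 3 repeatedly.
Division steps: 3 divides 810000 exactly 4 time(s).
Exponent of 3 = 4

4


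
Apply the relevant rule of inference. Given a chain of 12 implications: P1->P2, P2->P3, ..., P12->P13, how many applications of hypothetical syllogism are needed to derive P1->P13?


With 12 implications in a chain connecting 13 propositions:
P1->P2, P2->P3, ..., P12->P13
Steps needed = (number of implications) - 1 = 12 - 1 = 11

11


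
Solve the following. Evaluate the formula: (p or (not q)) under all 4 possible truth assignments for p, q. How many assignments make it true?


Check all 4 assignments:
p=0, q=0: 1
p=0, q=1: 0
p=1, q=0: 1
p=1, q=1: 1
Count of True = 3

3


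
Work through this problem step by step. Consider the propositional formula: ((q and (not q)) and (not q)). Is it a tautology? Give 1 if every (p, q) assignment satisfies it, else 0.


Check all 4 assignments:
p=0, q=0: 0
p=0, q=1: 0
p=1, q=0: 0
p=1, q=1: 0
Satisfying count = 0/4.
Tautology iff count = 4: no.

0


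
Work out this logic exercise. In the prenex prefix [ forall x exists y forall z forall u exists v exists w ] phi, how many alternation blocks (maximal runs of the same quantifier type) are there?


Quantifier-type sequence: A E A A E E  (A=forall, E=exists)
Group into maximal same-type runs:
  Ax1 | Ex1 | Ax2 | Ex2
Number of blocks = 4

4


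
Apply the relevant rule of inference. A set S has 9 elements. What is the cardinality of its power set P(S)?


The power set of a set with n elements has 2^n elements.
|P(S)| = 2^9 = 512

512


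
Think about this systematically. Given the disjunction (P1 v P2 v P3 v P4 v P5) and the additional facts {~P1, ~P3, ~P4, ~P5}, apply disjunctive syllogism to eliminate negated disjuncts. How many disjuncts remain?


Original disjuncts (5): P1, P2, P3, P4, P5
Negated (eliminate): ~P1, ~P3, ~P4, ~P5
Remaining disjuncts: P2
Count = 5 - 4 = 1

1


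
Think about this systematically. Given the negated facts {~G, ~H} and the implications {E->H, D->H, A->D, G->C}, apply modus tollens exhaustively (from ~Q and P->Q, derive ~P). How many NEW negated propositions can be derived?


Initial negated facts: {~G, ~H}
Apply modus tollens to closure:
  ~H and E->H  =>  ~E
  ~H and D->H  =>  ~D
  ~D and A->D  =>  ~A
Final negated: {~A, ~D, ~E, ~G, ~H}
New negations: {~A, ~D, ~E}
Count = 3

3


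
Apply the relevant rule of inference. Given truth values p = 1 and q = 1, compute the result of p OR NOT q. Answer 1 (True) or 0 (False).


p = 1, q = 1
Operation: p OR NOT q
Evaluate: 1 OR NOT 1 = 1

1


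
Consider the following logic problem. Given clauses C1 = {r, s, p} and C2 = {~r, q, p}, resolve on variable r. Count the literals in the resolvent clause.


Remove r from C1 and ~r from C2.
C1 remainder: {s, p}
C2 remainder: {q, p}
Union (resolvent): {p, q, s}
Resolvent has 3 literal(s).

3


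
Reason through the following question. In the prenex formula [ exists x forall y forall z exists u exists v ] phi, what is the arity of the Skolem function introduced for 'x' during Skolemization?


Quantifier prefix: exists x forall y forall z exists u exists v
'x' is existentially quantified at position 1.
No universal quantifiers precede it.
Skolem function arity = 0 (a Skolem constant)

0


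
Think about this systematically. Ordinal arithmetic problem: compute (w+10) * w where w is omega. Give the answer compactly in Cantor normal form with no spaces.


Compute (w+10) * w.
Ordinal * is associative and left-distributive over +, but NOT commutative; for finite n>1, n*w = w but w*n stays w*n.
(w+10) * w = sup{(w+10)*k : k<w} = sup{w*k+10} = w^2 (the +10 tail is absorbed in the limit).
Result = w^2

w^2


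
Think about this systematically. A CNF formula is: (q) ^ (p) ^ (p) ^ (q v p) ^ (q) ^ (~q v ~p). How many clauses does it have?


A CNF formula is a conjunction of clauses.
Clauses are separated by ^.
Counting the conjuncts: 6 clauses.

6


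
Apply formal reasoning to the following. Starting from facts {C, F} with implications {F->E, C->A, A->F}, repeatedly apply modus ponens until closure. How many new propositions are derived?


Initial facts: {C, F}
Apply modus ponens to closure:
  F and F->E  =>  E
  C and C->A  =>  A
Final known: {A, C, E, F}
New propositions: {A, E}
Count = 2

2


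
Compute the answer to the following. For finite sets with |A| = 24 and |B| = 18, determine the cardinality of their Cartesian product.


The Cartesian product A x B contains all ordered pairs (a, b).
|A x B| = |A| * |B| = 24 * 18 = 432

432


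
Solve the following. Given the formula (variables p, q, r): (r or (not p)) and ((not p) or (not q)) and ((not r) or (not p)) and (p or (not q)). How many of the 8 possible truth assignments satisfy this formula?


Evaluate all 8 assignments for p, q, r:
p=0, q=0, r=0: 1
p=0, q=0, r=1: 1
p=0, q=1, r=0: 0
p=0, q=1, r=1: 0
p=1, q=0, r=0: 0
p=1, q=0, r=1: 0
p=1, q=1, r=0: 0
p=1, q=1, r=1: 0
Satisfying count = 2

2


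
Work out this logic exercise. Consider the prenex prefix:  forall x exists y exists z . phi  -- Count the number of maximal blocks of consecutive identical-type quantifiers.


Quantifier-type sequence: A E E  (A=forall, E=exists)
Group into maximal same-type runs:
  Ax1 | Ex2
Number of blocks = 2

2


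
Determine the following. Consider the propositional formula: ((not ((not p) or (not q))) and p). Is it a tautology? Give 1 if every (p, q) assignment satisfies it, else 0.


Check all 4 assignments:
p=0, q=0: 0
p=0, q=1: 0
p=1, q=0: 0
p=1, q=1: 1
Satisfying count = 1/4.
Tautology iff count = 4: no.

0


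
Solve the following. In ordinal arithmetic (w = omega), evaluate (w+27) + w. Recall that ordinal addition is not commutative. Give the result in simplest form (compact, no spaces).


Compute (w+27) + w.
Ordinal + is associative but NOT commutative; for finite n>0, n + w = w but w + n stays w+n.
(w+27) + w = w + (27+w) = w + w = w*2 (the finite tail 27 is absorbed by the right w).
Result = w*2

w*2


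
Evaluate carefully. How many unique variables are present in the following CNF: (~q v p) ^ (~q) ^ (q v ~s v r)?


Identify each variable that appears in the formula.
Variables found: p, q, r, s
Count = 4

4


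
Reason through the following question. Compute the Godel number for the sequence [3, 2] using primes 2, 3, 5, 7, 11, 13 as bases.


Encode each element as an exponent of the corresponding prime:
  2^3 = 8
  3^2 = 9
Product = 8 * 9 = 72

72


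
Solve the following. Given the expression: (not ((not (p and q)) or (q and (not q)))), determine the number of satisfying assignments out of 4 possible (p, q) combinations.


Check all 4 assignments:
p=0, q=0: 0
p=0, q=1: 0
p=1, q=0: 0
p=1, q=1: 1
Count of True = 1

1


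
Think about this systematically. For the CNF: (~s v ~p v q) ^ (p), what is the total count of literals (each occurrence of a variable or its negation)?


Counting literals in each clause:
Clause 1: 3 literal(s)
Clause 2: 1 literal(s)
Total = 4

4


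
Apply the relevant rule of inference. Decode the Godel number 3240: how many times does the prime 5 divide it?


Factorize 3240 by dividing by 5 repeatedly.
Division steps: 5 divides 3240 exactly 1 time(s).
Exponent of 5 = 1

1


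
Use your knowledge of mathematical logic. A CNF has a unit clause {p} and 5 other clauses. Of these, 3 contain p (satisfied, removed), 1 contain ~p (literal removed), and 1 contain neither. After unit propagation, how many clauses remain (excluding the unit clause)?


Satisfied (removed): 3
Shortened (remain): 1
Unchanged (remain): 1
Remaining = 1 + 1 = 2

2


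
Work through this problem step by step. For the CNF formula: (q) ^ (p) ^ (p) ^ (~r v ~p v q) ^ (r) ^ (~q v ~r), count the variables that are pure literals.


Check each variable for pure literal status:
p: mixed (not pure)
q: mixed (not pure)
r: mixed (not pure)
Pure literal count = 0

0


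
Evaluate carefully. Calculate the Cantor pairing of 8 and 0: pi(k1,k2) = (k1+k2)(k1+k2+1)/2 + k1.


k1 + k2 = 8
(k1+k2)(k1+k2+1)/2 = 8 * 9 / 2 = 36
pi = 36 + 8 = 44

44


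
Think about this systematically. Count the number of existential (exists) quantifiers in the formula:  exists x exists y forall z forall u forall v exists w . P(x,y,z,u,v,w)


Quantifier prefix: exists x exists y forall z forall u forall v exists w
Mark each quantifier type:
  E E U U U E
Universal count = 3, Existential count = 3
Asked for existential (exists) quantifiers: 3

3


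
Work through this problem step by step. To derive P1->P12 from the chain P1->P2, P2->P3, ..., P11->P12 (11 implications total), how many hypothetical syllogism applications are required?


With 11 implications in a chain connecting 12 propositions:
P1->P2, P2->P3, ..., P11->P12
Steps needed = (number of implications) - 1 = 11 - 1 = 10

10


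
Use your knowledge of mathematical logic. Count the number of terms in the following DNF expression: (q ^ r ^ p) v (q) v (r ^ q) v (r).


A DNF formula is a disjunction of terms (conjunctions).
Terms are separated by v.
Counting the disjuncts: 4 terms.

4


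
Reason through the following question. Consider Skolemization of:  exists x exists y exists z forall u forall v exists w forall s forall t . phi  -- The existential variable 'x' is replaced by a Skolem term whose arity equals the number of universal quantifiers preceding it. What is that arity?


Quantifier prefix: exists x exists y exists z forall u forall v exists w forall s forall t
'x' is existentially quantified at position 1.
No universal quantifiers precede it.
Skolem function arity = 0 (a Skolem constant)

0


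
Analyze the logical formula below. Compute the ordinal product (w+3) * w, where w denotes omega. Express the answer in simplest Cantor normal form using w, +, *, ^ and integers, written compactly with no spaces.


Compute (w+3) * w.
Ordinal * is associative and left-distributive over +, but NOT commutative; for finite n>1, n*w = w but w*n stays w*n.
(w+3) * w = sup{(w+3)*k : k<w} = sup{w*k+3} = w^2 (the +3 tail is absorbed in the limit).
Result = w^2

w^2


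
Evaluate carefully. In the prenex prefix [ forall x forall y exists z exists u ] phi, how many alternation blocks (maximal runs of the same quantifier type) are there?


Quantifier-type sequence: A A E E  (A=forall, E=exists)
Group into maximal same-type runs:
  Ax2 | Ex2
Number of blocks = 2

2


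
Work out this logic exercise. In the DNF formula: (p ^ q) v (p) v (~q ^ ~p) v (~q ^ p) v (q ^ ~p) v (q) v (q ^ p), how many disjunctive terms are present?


A DNF formula is a disjunction of terms (conjunctions).
Terms are separated by v.
Counting the disjuncts: 7 terms.

7


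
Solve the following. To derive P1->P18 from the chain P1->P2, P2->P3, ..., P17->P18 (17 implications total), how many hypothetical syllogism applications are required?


With 17 implications in a chain connecting 18 propositions:
P1->P2, P2->P3, ..., P17->P18
Steps needed = (number of implications) - 1 = 17 - 1 = 16

16


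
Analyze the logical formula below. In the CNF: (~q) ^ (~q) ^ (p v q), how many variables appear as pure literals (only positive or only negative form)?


Check each variable for pure literal status:
p: pure positive
q: mixed (not pure)
r: absent (not pure)
Pure literal count = 1

1


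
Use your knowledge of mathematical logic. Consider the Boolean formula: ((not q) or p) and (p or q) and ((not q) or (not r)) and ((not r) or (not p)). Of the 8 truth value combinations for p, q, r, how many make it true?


Evaluate all 8 assignments for p, q, r:
p=0, q=0, r=0: 0
p=0, q=0, r=1: 0
p=0, q=1, r=0: 0
p=0, q=1, r=1: 0
p=1, q=0, r=0: 1
p=1, q=0, r=1: 0
p=1, q=1, r=0: 1
p=1, q=1, r=1: 0
Satisfying count = 2

2


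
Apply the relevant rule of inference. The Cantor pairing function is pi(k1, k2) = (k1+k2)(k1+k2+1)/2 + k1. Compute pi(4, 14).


k1 + k2 = 18
(k1+k2)(k1+k2+1)/2 = 18 * 19 / 2 = 171
pi = 171 + 4 = 175

175


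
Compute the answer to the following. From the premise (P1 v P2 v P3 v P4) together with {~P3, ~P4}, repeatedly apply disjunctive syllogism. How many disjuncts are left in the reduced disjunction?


Original disjuncts (4): P1, P2, P3, P4
Negated (eliminate): ~P3, ~P4
Remaining disjuncts: P1, P2
Count = 4 - 2 = 2

2


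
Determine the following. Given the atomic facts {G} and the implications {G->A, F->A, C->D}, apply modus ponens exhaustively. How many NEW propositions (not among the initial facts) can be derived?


Initial facts: {G}
Apply modus ponens to closure:
  G and G->A  =>  A
Final known: {A, G}
New propositions: {A}
Count = 1

1


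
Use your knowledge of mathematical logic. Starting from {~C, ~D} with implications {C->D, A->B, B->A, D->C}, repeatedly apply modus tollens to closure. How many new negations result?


Initial negated facts: {~C, ~D}
Apply modus tollens to closure:
  (no implication fires)
Final negated: {~C, ~D}
New negations: {(none)}
Count = 0

0


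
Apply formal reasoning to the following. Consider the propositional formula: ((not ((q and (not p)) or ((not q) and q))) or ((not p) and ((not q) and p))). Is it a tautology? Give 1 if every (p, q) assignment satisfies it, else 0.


Check all 4 assignments:
p=0, q=0: 1
p=0, q=1: 0
p=1, q=0: 1
p=1, q=1: 1
Satisfying count = 3/4.
Tautology iff count = 4: no.

0


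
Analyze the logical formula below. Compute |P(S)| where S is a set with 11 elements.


The power set of a set with n elements has 2^n elements.
|P(S)| = 2^11 = 2048

2048


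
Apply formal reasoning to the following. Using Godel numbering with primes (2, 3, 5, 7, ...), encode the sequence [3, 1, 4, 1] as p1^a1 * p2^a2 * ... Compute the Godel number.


Encode each element as an exponent of the corresponding prime:
  2^3 = 8
  3^1 = 3
  5^4 = 625
  7^1 = 7
Product = 8 * 3 * 625 * 7 = 105000

105000


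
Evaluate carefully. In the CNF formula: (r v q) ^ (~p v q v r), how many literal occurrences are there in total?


Counting literals in each clause:
Clause 1: 2 literal(s)
Clause 2: 3 literal(s)
Total = 5

5


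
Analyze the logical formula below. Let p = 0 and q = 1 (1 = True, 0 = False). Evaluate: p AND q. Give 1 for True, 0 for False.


p = 0, q = 1
Operation: p AND q
Evaluate: 0 AND 1 = 0

0


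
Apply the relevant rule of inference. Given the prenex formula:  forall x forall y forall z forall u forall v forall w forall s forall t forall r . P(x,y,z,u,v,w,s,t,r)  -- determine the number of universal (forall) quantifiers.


Quantifier prefix: forall x forall y forall z forall u forall v forall w forall s forall t forall r
Mark each quantifier type:
  U U U U U U U U U
Universal count = 9, Existential count = 0
Asked for universal (forall) quantifiers: 9

9


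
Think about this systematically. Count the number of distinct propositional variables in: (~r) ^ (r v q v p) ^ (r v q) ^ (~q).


Identify each variable that appears in the formula.
Variables found: p, q, r
Count = 3

3


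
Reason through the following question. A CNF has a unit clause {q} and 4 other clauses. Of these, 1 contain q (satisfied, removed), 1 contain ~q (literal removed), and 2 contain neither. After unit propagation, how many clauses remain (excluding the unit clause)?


Satisfied (removed): 1
Shortened (remain): 1
Unchanged (remain): 2
Remaining = 1 + 2 = 3

3


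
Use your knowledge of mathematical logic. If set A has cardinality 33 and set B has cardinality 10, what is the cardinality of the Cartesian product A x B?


The Cartesian product A x B contains all ordered pairs (a, b).
|A x B| = |A| * |B| = 33 * 10 = 330

330


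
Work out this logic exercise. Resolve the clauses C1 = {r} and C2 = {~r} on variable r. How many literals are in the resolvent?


Remove r from C1 and ~r from C2.
C1 remainder: {}
C2 remainder: {}
Union (resolvent): {} (empty clause)
Resolvent has 0 literal(s).

0


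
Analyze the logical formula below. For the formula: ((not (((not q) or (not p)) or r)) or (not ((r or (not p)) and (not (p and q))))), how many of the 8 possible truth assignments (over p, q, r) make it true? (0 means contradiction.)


Check all 8 assignments:
p=0, q=0, r=0: 0
p=0, q=0, r=1: 0
p=0, q=1, r=0: 0
p=0, q=1, r=1: 0
p=1, q=0, r=0: 1
p=1, q=0, r=1: 0
p=1, q=1, r=0: 1
p=1, q=1, r=1: 1
Count of True = 3

3


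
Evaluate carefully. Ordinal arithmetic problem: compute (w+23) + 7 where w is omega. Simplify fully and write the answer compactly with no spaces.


Compute (w+23) + 7.
Ordinal + is associative but NOT commutative; for finite n>0, n + w = w but w + n stays w+n.
By associativity: (w+23) + 7 = w + (23+7) = w+30.
Result = w+30

w+30


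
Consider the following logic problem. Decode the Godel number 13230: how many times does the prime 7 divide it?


Factorize 13230 by dividing by 7 repeatedly.
Division steps: 7 divides 13230 exactly 2 time(s).
Exponent of 7 = 2

2


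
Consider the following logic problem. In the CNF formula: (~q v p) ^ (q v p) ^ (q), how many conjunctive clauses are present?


A CNF formula is a conjunction of clauses.
Clauses are separated by ^.
Counting the conjuncts: 3 clauses.

3


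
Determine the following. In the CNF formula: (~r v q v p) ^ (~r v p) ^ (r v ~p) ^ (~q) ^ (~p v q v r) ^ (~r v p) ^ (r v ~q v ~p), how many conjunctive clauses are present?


A CNF formula is a conjunction of clauses.
Clauses are separated by ^.
Counting the conjuncts: 7 clauses.

7


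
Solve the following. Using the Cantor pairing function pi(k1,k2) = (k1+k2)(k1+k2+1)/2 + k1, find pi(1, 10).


k1 + k2 = 11
(k1+k2)(k1+k2+1)/2 = 11 * 12 / 2 = 66
pi = 66 + 1 = 67

67


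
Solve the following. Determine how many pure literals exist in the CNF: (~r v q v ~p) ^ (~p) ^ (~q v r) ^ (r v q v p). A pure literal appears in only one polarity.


Check each variable for pure literal status:
p: mixed (not pure)
q: mixed (not pure)
r: mixed (not pure)
Pure literal count = 0

0


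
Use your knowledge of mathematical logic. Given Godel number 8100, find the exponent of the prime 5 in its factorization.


Factorize 8100 by dividing by 5 repeatedly.
Division steps: 5 divides 8100 exactly 2 time(s).
Exponent of 5 = 2

2


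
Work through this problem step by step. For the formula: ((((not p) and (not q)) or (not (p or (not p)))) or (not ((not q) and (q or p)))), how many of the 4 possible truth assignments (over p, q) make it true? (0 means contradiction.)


Check all 4 assignments:
p=0, q=0: 1
p=0, q=1: 1
p=1, q=0: 0
p=1, q=1: 1
Count of True = 3

3


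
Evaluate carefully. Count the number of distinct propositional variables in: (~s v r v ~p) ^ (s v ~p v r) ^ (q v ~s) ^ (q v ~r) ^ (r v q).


Identify each variable that appears in the formula.
Variables found: p, q, r, s
Count = 4

4


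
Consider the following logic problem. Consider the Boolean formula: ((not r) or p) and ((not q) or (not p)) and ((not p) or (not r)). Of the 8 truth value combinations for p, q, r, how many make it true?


Evaluate all 8 assignments for p, q, r:
p=0, q=0, r=0: 1
p=0, q=0, r=1: 0
p=0, q=1, r=0: 1
p=0, q=1, r=1: 0
p=1, q=0, r=0: 1
p=1, q=0, r=1: 0
p=1, q=1, r=0: 0
p=1, q=1, r=1: 0
Satisfying count = 3

3


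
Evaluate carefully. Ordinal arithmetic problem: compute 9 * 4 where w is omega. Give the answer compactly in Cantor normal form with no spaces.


Compute 9 * 4.
Ordinal * is associative and left-distributive over +, but NOT commutative; for finite n>1, n*w = w but w*n stays w*n.
Both finite; ordinal * agrees with natural *: 9 * 4 = 36.
Result = 36

36


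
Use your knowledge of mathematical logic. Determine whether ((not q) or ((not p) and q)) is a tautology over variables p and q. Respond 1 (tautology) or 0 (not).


Check all 4 assignments:
p=0, q=0: 1
p=0, q=1: 1
p=1, q=0: 1
p=1, q=1: 0
Satisfying count = 3/4.
Tautology iff count = 4: no.

0


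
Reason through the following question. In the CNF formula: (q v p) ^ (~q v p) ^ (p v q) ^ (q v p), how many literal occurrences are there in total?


Counting literals in each clause:
Clause 1: 2 literal(s)
Clause 2: 2 literal(s)
Clause 3: 2 literal(s)
Clause 4: 2 literal(s)
Total = 8

8


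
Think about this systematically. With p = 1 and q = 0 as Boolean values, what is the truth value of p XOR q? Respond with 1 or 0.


p = 1, q = 0
Operation: p XOR q
Evaluate: 1 XOR 0 = 1

1


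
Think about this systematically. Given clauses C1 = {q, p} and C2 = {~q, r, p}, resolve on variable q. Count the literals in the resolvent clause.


Remove q from C1 and ~q from C2.
C1 remainder: {p}
C2 remainder: {r, p}
Union (resolvent): {p, r}
Resolvent has 2 literal(s).

2


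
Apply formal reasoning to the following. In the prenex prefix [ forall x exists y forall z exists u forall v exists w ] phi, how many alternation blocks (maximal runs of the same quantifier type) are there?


Quantifier-type sequence: A E A E A E  (A=forall, E=exists)
Group into maximal same-type runs:
  Ax1 | Ex1 | Ax1 | Ex1 | Ax1 | Ex1
Number of blocks = 6

6


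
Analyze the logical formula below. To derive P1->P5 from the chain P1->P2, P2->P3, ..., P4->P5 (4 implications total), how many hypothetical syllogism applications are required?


With 4 implications in a chain connecting 5 propositions:
P1->P2, P2->P3, ..., P4->P5
Steps needed = (number of implications) - 1 = 4 - 1 = 3

3


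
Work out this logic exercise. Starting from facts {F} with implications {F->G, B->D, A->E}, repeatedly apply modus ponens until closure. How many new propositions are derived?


Initial facts: {F}
Apply modus ponens to closure:
  F and F->G  =>  G
Final known: {F, G}
New propositions: {G}
Count = 1

1


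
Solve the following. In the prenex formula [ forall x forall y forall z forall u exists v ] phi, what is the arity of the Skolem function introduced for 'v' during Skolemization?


Quantifier prefix: forall x forall y forall z forall u exists v
'v' is existentially quantified at position 5.
Universal variables preceding it: x, y, z, u
Skolem function arity = 4

4


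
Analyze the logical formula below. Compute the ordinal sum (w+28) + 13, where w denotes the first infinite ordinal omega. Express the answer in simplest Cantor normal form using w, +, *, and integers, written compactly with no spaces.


Compute (w+28) + 13.
Ordinal + is associative but NOT commutative; for finite n>0, n + w = w but w + n stays w+n.
By associativity: (w+28) + 13 = w + (28+13) = w+41.
Result = w+41

w+41


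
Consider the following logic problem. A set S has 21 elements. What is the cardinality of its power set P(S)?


The power set of a set with n elements has 2^n elements.
|P(S)| = 2^21 = 2097152

2097152


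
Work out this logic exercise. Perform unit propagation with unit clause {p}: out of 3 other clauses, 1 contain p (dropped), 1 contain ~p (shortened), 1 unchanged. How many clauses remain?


Satisfied (removed): 1
Shortened (remain): 1
Unchanged (remain): 1
Remaining = 1 + 1 = 2

2


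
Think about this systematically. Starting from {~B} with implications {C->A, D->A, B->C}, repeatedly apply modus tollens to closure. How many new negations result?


Initial negated facts: {~B}
Apply modus tollens to closure:
  (no implication fires)
Final negated: {~B}
New negations: {(none)}
Count = 0

0


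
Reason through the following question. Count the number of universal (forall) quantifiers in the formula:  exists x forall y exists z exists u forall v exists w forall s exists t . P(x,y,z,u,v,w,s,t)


Quantifier prefix: exists x forall y exists z exists u forall v exists w forall s exists t
Mark each quantifier type:
  E U E E U E U E
Universal count = 3, Existential count = 5
Asked for universal (forall) quantifiers: 3

3


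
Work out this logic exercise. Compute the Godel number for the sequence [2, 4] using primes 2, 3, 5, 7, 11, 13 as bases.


Encode each element as an exponent of the corresponding prime:
  2^2 = 4
  3^4 = 81
Product = 4 * 81 = 324

324


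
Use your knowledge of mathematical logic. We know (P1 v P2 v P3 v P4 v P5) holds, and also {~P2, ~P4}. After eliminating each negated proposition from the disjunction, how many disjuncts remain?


Original disjuncts (5): P1, P2, P3, P4, P5
Negated (eliminate): ~P2, ~P4
Remaining disjuncts: P1, P3, P5
Count = 5 - 2 = 3

3


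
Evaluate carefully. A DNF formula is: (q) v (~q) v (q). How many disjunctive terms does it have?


A DNF formula is a disjunction of terms (conjunctions).
Terms are separated by v.
Counting the disjuncts: 3 terms.

3


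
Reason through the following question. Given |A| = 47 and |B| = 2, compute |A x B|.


The Cartesian product A x B contains all ordered pairs (a, b).
|A x B| = |A| * |B| = 47 * 2 = 94

94


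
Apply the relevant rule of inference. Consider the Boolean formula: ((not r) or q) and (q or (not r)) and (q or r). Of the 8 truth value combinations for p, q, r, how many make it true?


Evaluate all 8 assignments for p, q, r:
p=0, q=0, r=0: 0
p=0, q=0, r=1: 0
p=0, q=1, r=0: 1
p=0, q=1, r=1: 1
p=1, q=0, r=0: 0
p=1, q=0, r=1: 0
p=1, q=1, r=0: 1
p=1, q=1, r=1: 1
Satisfying count = 4

4


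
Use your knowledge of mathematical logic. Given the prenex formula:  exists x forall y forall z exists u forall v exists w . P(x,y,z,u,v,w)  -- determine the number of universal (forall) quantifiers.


Quantifier prefix: exists x forall y forall z exists u forall v exists w
Mark each quantifier type:
  E U U E U E
Universal count = 3, Existential count = 3
Asked for universal (forall) quantifiers: 3

3


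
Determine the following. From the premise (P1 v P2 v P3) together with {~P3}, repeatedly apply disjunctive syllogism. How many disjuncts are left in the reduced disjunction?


Original disjuncts (3): P1, P2, P3
Negated (eliminate): ~P3
Remaining disjuncts: P1, P2
Count = 3 - 1 = 2

2


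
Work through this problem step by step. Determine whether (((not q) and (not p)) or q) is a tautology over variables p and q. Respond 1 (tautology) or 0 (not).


Check all 4 assignments:
p=0, q=0: 1
p=0, q=1: 1
p=1, q=0: 0
p=1, q=1: 1
Satisfying count = 3/4.
Tautology iff count = 4: no.

0


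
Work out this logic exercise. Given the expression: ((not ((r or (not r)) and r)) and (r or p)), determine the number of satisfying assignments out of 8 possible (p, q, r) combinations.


Check all 8 assignments:
p=0, q=0, r=0: 0
p=0, q=0, r=1: 0
p=0, q=1, r=0: 0
p=0, q=1, r=1: 0
p=1, q=0, r=0: 1
p=1, q=0, r=1: 0
p=1, q=1, r=0: 1
p=1, q=1, r=1: 0
Count of True = 2

2


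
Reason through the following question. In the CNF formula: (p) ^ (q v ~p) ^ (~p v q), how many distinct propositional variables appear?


Identify each variable that appears in the formula.
Variables found: p, q
Count = 2

2


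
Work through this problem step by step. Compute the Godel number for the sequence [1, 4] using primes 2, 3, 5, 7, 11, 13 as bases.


Encode each element as an exponent of the corresponding prime:
  2^1 = 2
  3^4 = 81
Product = 2 * 81 = 162

162


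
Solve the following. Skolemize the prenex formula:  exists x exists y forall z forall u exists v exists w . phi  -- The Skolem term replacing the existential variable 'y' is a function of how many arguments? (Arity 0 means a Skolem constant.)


Quantifier prefix: exists x exists y forall z forall u exists v exists w
'y' is existentially quantified at position 2.
No universal quantifiers precede it.
Skolem function arity = 0 (a Skolem constant)

0
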